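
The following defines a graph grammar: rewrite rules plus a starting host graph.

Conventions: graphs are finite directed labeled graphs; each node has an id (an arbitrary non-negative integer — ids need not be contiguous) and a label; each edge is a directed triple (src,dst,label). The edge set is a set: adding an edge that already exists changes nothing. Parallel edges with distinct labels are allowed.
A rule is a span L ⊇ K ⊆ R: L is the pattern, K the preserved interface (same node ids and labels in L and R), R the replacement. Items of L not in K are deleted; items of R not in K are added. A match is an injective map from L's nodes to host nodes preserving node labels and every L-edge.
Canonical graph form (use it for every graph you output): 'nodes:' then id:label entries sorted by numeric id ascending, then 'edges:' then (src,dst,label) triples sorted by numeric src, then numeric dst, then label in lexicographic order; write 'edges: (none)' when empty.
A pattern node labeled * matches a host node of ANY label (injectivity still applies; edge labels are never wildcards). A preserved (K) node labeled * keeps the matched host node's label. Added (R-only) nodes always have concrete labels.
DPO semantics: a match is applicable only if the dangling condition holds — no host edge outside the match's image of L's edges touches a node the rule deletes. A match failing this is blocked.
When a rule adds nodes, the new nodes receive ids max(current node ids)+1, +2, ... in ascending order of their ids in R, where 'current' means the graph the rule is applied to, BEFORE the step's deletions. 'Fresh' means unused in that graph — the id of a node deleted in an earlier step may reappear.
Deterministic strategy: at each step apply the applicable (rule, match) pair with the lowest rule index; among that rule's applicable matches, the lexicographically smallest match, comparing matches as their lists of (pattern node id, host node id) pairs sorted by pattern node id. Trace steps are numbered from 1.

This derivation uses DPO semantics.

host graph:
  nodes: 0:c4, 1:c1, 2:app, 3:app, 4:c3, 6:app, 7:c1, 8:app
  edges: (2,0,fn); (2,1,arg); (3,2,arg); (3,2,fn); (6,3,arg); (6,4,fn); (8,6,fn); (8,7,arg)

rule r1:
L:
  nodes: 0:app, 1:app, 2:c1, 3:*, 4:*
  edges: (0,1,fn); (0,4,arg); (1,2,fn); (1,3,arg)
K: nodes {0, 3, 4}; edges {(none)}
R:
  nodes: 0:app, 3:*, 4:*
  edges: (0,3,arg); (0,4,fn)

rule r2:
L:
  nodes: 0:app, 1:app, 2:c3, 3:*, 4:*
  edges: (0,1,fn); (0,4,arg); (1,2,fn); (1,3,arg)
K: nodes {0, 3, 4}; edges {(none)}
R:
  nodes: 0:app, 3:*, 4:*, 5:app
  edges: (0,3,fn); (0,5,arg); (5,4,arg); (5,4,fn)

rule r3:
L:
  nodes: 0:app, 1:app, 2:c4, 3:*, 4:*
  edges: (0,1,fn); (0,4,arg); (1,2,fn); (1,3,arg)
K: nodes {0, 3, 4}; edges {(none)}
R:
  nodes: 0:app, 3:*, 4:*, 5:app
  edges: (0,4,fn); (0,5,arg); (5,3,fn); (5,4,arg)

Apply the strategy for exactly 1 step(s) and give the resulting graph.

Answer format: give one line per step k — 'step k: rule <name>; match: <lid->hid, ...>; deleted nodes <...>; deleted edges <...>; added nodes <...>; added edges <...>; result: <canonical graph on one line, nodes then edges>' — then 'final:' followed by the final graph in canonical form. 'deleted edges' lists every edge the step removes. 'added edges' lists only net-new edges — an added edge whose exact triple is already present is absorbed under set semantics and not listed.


step 1: rule r2; match: 0->8, 1->6, 2->4, 3->3, 4->7; deleted nodes 4, 6; deleted edges (6,3,arg); (6,4,fn); (8,6,fn); (8,7,arg); added nodes 9; added edges (8,3,fn); (8,9,arg); (9,7,arg); (9,7,fn); result: nodes: 0:c4, 1:c1, 2:app, 3:app, 7:c1, 8:app, 9:app edges: (2,0,fn); (2,1,arg); (3,2,arg); (3,2,fn); (8,3,fn); (8,9,arg); (9,7,arg); (9,7,fn)
final:
nodes: 0:c4, 1:c1, 2:app, 3:app, 7:c1, 8:app, 9:app
edges: (2,0,fn); (2,1,arg); (3,2,arg); (3,2,fn); (8,3,fn); (8,9,arg); (9,7,arg); (9,7,fn)


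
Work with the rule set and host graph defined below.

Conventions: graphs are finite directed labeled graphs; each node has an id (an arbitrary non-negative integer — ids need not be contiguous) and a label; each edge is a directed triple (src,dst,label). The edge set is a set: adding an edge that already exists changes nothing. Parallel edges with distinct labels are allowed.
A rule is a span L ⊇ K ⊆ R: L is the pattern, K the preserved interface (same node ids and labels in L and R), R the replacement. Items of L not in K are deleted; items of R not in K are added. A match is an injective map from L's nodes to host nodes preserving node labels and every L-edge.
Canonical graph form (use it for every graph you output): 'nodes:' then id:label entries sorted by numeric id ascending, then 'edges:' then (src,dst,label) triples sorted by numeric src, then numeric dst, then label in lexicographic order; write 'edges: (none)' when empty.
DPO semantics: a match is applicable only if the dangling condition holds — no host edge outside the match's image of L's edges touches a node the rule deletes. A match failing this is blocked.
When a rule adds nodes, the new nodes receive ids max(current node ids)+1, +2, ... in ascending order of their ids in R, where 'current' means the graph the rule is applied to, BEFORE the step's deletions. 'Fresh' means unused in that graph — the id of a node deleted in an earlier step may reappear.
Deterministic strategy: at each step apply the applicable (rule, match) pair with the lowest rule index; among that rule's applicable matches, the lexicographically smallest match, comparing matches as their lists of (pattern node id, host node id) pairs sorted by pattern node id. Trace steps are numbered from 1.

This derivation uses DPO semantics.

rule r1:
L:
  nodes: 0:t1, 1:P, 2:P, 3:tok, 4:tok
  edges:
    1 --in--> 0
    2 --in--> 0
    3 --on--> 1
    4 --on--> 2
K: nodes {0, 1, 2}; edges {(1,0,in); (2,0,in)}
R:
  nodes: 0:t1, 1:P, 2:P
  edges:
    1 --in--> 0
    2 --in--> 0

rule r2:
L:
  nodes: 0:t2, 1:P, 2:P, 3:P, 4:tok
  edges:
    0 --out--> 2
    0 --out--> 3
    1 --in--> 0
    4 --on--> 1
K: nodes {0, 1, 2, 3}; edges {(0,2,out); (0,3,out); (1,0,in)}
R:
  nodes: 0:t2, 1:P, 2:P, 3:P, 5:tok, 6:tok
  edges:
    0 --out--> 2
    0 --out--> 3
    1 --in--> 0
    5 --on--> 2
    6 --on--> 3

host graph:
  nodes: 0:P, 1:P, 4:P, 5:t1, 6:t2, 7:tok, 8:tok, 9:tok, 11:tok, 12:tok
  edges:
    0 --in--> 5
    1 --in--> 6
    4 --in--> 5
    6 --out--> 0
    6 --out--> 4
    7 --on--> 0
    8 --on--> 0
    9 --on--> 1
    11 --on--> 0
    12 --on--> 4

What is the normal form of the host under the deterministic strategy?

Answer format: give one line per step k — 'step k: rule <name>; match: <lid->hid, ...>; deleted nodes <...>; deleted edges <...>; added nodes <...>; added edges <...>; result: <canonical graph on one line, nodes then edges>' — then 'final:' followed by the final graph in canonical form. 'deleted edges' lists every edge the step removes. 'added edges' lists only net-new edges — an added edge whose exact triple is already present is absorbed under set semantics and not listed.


step 1: rule r1; match: 0->5, 1->0, 2->4, 3->7, 4->12; deleted nodes 7, 12; deleted edges (7,0,on); (12,4,on); added nodes (none); added edges (none); result: nodes: 0:P, 1:P, 4:P, 5:t1, 6:t2, 8:tok, 9:tok, 11:tok edges: (0,5,in); (1,6,in); (4,5,in); (6,0,out); (6,4,out); (8,0,on); (9,1,on); (11,0,on)
step 2: rule r2; match: 0->6, 1->1, 2->0, 3->4, 4->9; deleted nodes 9; deleted edges (9,1,on); added nodes 12, 13; added edges (12,0,on); (13,4,on); result: nodes: 0:P, 1:P, 4:P, 5:t1, 6:t2, 8:tok, 11:tok, 12:tok, 13:tok edges: (0,5,in); (1,6,in); (4,5,in); (6,0,out); (6,4,out); (8,0,on); (11,0,on); (12,0,on); (13,4,on)
step 3: rule r1; match: 0->5, 1->0, 2->4, 3->8, 4->13; deleted nodes 8, 13; deleted edges (8,0,on); (13,4,on); added nodes (none); added edges (none); result: nodes: 0:P, 1:P, 4:P, 5:t1, 6:t2, 11:tok, 12:tok edges: (0,5,in); (1,6,in); (4,5,in); (6,0,out); (6,4,out); (11,0,on); (12,0,on)
final:
nodes: 0:P, 1:P, 4:P, 5:t1, 6:t2, 11:tok, 12:tok
edges: (0,5,in); (1,6,in); (4,5,in); (6,0,out); (6,4,out); (11,0,on); (12,0,on)


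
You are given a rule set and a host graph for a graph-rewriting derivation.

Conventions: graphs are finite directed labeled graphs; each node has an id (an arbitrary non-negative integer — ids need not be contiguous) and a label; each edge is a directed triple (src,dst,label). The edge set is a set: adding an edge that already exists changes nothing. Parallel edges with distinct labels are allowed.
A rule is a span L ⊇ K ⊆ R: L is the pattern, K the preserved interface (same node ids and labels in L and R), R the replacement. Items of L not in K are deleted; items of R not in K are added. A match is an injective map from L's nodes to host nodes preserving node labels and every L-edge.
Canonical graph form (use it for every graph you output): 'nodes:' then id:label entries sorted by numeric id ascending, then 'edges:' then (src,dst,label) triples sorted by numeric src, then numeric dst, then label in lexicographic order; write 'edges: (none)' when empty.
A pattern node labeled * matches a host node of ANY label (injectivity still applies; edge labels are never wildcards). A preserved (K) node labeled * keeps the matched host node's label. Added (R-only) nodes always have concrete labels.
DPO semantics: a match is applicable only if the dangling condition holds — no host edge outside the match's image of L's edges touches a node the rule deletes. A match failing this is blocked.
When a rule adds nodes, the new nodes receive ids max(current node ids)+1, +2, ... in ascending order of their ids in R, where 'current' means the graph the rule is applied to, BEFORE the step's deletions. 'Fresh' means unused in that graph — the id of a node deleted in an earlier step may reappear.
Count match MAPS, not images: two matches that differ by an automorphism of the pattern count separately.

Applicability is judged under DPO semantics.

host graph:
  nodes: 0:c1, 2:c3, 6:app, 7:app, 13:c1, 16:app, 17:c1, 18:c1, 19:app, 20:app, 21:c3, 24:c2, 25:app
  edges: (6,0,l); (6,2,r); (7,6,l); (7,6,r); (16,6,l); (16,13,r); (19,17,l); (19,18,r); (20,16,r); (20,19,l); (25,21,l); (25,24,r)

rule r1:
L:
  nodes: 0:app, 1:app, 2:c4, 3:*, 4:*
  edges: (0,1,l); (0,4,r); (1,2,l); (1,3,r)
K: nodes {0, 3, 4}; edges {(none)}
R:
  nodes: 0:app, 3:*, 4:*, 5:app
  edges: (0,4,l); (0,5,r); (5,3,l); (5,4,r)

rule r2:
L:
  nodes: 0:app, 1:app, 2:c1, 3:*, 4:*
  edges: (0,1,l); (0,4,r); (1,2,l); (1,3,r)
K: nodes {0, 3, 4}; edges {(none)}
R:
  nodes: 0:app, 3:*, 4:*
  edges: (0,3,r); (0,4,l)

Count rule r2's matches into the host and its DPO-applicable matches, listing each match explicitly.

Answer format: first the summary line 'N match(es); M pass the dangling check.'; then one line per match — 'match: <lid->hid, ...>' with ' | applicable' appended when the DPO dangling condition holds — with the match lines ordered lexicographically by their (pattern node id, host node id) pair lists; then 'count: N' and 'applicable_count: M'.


2 match(es); 1 pass the dangling check.
match: 0->16, 1->6, 2->0, 3->2, 4->13
match: 0->20, 1->19, 2->17, 3->18, 4->16 | applicable
count: 2
applicable_count: 1


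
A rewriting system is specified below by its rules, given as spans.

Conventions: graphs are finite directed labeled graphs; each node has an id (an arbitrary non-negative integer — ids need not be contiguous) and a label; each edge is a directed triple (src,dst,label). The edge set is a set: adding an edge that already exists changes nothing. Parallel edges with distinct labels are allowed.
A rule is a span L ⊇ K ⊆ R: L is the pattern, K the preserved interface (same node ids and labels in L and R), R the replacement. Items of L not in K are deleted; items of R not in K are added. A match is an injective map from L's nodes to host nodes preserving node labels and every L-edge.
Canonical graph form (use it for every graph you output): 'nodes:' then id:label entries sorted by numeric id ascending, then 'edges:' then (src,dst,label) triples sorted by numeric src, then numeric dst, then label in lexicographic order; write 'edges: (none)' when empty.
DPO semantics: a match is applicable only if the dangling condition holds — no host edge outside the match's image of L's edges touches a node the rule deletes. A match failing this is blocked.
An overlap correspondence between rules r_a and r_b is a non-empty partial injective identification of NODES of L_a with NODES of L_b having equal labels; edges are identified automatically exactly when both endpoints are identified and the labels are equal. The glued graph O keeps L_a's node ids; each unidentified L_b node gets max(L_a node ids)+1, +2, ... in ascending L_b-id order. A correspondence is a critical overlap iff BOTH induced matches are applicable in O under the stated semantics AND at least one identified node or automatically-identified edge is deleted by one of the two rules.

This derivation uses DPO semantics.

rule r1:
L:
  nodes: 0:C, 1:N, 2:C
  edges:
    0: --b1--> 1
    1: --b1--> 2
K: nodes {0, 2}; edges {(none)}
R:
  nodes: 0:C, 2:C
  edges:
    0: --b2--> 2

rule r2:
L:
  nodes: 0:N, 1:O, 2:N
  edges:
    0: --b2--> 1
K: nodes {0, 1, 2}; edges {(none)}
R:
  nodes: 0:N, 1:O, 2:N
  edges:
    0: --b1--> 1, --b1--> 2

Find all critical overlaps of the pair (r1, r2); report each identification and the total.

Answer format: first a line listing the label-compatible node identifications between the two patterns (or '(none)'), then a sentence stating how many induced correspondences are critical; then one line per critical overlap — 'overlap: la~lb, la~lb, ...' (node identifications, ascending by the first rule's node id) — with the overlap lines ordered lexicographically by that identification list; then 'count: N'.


label-compatible node identifications between L(r1) and L(r2): 1~0, 1~2
1 of the induced correspondences is a critical overlap of r1 and r2.
overlap: 1~2
count: 1


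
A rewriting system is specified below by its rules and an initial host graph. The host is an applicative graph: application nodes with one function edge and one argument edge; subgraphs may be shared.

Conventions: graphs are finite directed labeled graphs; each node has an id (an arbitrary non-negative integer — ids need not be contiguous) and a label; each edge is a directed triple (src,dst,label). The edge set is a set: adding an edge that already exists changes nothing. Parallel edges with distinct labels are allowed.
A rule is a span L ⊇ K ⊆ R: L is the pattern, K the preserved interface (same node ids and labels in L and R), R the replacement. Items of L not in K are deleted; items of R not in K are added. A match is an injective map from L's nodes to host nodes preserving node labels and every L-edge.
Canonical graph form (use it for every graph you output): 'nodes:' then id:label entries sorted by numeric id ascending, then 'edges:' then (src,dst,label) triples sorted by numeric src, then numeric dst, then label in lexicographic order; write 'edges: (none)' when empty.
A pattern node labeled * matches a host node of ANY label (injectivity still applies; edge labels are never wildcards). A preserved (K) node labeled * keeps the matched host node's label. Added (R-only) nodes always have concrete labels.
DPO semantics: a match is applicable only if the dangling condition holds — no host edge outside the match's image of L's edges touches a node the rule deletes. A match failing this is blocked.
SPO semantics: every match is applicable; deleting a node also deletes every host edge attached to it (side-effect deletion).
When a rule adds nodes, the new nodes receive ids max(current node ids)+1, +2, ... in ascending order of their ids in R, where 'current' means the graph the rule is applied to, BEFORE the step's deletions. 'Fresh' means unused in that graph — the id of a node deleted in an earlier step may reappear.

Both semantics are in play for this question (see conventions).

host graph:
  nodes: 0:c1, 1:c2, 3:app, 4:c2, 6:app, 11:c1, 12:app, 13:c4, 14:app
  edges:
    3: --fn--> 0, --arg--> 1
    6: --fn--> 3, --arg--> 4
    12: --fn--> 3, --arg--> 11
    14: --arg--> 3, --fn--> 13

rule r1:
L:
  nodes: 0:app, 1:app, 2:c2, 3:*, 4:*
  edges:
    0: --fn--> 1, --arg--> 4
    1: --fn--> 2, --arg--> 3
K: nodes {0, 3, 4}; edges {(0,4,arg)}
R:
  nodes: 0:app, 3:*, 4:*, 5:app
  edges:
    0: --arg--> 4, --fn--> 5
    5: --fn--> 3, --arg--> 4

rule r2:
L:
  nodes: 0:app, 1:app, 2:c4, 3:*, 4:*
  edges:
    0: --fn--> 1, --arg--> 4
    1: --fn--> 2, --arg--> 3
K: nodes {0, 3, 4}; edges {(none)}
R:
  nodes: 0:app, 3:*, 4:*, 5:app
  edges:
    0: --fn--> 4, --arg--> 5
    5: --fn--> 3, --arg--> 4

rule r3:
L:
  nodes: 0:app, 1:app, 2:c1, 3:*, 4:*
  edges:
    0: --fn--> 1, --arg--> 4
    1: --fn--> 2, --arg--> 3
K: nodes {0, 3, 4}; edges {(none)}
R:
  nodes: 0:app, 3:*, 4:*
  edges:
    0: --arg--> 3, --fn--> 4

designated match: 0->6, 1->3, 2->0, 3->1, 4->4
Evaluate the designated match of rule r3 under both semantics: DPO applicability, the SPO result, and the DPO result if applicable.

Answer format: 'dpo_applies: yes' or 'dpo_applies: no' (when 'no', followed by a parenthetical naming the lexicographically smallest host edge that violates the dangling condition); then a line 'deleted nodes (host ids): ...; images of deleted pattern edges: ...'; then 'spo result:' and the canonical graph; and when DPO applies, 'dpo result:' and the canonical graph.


dpo_applies: no
(the rule deletes node 3, which keeps host edge (12,3,fn) outside the match image — the dangling condition fails, DPO blocks; SPO proceeds and side-deletes such edges)
deleted nodes (host ids): 0, 3; images of deleted pattern edges: (3,0,fn); (3,1,arg); (6,3,fn); (6,4,arg)
spo result:
nodes: 1:c2, 4:c2, 6:app, 11:c1, 12:app, 13:c4, 14:app
edges: (6,1,arg); (6,4,fn); (12,11,arg); (14,13,fn)


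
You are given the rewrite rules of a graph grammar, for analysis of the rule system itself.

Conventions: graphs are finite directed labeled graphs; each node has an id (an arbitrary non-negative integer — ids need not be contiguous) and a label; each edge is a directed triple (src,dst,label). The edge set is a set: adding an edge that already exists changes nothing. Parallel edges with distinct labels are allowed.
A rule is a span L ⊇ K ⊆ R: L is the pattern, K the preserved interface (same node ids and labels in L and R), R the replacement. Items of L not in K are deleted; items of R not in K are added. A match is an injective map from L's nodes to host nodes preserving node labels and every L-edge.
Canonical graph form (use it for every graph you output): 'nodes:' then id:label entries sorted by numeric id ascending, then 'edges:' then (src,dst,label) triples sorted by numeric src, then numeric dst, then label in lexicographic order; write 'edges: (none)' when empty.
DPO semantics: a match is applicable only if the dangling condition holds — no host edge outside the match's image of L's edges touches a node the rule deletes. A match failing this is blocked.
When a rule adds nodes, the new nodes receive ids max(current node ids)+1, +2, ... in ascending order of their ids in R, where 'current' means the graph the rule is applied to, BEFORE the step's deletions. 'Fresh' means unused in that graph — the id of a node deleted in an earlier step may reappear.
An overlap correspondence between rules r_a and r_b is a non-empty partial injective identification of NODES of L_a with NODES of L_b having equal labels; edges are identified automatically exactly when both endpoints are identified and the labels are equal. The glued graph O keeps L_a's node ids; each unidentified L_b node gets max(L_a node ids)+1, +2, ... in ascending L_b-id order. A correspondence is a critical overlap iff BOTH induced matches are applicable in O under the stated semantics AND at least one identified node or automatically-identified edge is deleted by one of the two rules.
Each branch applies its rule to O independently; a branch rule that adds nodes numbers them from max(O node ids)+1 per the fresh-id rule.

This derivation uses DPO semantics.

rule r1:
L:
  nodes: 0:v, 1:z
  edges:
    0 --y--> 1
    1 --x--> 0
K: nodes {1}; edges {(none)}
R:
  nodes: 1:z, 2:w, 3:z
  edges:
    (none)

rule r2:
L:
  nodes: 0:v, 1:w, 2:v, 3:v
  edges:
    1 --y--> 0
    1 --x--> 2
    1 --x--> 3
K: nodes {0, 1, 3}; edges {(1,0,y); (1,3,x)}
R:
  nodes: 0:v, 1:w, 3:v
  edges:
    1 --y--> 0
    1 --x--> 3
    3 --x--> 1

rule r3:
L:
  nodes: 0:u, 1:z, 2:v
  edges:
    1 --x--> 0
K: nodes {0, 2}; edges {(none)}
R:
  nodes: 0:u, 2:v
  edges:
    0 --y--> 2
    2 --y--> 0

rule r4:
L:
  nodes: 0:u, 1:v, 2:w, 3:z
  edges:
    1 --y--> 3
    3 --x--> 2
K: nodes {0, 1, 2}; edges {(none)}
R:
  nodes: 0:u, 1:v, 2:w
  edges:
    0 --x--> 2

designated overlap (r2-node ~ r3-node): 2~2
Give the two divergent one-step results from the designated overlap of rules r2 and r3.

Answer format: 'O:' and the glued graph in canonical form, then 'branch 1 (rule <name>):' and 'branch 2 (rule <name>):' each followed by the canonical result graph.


O:
nodes: 0:v, 1:w, 2:v, 3:v, 4:u, 5:z
edges: (1,0,y); (1,2,x); (1,3,x); (5,4,x)
branch 1 (rule r2):
nodes: 0:v, 1:w, 3:v, 4:u, 5:z
edges: (1,0,y); (1,3,x); (3,1,x); (5,4,x)
branch 2 (rule r3):
nodes: 0:v, 1:w, 2:v, 3:v, 4:u
edges: (1,0,y); (1,2,x); (1,3,x); (2,4,y); (4,2,y)


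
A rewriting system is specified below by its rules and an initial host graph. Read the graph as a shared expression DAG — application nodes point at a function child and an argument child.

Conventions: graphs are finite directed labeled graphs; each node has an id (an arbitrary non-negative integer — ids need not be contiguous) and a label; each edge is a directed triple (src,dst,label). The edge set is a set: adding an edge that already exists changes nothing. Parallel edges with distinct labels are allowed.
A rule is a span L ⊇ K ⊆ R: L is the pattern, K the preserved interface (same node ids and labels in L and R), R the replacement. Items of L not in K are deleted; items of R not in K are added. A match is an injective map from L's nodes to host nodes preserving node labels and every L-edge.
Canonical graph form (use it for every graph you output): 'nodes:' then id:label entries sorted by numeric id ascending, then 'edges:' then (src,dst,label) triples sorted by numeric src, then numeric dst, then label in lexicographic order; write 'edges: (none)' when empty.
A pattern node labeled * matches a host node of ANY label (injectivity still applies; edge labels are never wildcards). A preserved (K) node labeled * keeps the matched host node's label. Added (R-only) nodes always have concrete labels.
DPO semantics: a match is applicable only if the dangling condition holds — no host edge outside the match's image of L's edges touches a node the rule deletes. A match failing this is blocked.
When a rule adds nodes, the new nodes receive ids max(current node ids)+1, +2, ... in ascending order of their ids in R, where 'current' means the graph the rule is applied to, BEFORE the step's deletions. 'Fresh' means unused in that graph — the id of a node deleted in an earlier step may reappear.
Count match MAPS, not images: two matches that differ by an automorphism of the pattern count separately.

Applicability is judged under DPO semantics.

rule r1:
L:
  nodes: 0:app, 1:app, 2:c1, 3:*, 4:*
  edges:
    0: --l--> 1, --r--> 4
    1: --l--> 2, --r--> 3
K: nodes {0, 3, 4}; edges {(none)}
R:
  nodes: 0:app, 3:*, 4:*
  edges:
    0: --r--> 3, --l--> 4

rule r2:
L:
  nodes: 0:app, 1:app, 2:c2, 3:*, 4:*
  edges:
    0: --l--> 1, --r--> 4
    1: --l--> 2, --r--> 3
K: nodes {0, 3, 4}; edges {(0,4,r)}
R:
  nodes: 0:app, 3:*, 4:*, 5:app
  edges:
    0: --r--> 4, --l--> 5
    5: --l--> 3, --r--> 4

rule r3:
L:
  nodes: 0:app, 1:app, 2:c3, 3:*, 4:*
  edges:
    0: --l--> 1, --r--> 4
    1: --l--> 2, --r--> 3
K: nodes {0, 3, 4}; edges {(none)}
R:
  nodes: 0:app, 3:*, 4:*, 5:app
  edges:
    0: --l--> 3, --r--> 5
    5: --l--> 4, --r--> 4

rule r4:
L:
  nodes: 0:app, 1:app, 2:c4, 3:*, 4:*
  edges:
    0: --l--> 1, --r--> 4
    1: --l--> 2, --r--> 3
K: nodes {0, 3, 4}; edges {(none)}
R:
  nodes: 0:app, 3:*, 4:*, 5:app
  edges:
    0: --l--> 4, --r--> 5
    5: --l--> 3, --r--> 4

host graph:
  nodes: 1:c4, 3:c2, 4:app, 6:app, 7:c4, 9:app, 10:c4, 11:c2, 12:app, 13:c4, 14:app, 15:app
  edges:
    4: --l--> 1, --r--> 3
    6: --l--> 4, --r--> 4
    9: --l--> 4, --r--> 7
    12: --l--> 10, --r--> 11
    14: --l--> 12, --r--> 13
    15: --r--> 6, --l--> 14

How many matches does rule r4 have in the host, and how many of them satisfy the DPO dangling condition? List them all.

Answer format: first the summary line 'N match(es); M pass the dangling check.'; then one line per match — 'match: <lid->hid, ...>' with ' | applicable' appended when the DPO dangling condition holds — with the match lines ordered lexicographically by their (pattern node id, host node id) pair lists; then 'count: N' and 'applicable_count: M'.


2 match(es); 1 pass the dangling check.
match: 0->9, 1->4, 2->1, 3->3, 4->7
match: 0->14, 1->12, 2->10, 3->11, 4->13 | applicable
count: 2
applicable_count: 1


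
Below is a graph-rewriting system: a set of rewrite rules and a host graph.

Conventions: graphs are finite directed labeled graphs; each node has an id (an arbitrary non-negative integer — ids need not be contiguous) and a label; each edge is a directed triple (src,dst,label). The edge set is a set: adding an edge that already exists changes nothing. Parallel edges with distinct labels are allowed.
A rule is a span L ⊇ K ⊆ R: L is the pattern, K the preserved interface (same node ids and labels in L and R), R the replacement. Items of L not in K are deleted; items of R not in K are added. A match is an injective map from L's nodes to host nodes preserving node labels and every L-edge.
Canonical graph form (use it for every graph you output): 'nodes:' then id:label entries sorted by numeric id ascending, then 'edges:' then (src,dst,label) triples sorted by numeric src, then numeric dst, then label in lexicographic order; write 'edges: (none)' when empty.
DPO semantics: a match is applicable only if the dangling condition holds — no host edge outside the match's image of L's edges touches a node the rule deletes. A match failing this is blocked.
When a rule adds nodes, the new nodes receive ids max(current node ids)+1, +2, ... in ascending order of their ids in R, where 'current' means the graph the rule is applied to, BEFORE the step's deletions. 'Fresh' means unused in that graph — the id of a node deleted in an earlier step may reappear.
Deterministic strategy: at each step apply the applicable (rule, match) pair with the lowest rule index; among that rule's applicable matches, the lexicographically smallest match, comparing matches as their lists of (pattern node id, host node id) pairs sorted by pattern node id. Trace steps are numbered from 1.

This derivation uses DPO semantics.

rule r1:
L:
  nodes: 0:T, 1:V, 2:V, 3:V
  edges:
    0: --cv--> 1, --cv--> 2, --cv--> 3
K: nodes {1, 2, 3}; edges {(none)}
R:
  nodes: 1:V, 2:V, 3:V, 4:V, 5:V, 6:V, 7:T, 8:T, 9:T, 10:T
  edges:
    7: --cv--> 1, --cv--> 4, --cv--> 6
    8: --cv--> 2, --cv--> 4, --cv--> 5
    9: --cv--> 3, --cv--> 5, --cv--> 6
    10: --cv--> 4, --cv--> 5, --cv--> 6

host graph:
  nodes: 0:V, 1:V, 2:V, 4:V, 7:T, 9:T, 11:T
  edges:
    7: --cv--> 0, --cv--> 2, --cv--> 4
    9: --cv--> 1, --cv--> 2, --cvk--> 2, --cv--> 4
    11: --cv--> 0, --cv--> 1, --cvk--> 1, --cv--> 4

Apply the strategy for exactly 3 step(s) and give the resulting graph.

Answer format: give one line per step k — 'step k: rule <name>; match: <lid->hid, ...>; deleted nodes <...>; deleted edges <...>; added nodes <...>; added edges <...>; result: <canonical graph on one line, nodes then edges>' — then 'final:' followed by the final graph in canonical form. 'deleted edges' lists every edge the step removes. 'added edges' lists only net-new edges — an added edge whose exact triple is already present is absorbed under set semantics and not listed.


step 1: rule r1; match: 0->7, 1->0, 2->2, 3->4; deleted nodes 7; deleted edges (7,0,cv); (7,2,cv); (7,4,cv); added nodes 12, 13, 14, 15, 16, 17, 18; added edges (15,0,cv); (15,12,cv); (15,14,cv); (16,2,cv); (16,12,cv); (16,13,cv); (17,4,cv); (17,13,cv); (17,14,cv); (18,12,cv); (18,13,cv); (18,14,cv); result: nodes: 0:V, 1:V, 2:V, 4:V, 9:T, 11:T, 12:V, 13:V, 14:V, 15:T, 16:T, 17:T, 18:T edges: (9,1,cv); (9,2,cv); (9,2,cvk); (9,4,cv); (11,0,cv); (11,1,cv); (11,1,cvk); (11,4,cv); (15,0,cv); (15,12,cv); (15,14,cv); (16,2,cv); (16,12,cv); (16,13,cv); (17,4,cv); (17,13,cv); (17,14,cv); (18,12,cv); (18,13,cv); (18,14,cv)
step 2: rule r1; match: 0->15, 1->0, 2->12, 3->14; deleted nodes 15; deleted edges (15,0,cv); (15,12,cv); (15,14,cv); added nodes 19, 20, 21, 22, 23, 24, 25; added edges (22,0,cv); (22,19,cv); (22,21,cv); (23,12,cv); (23,19,cv); (23,20,cv); (24,14,cv); (24,20,cv); (24,21,cv); (25,19,cv); (25,20,cv); (25,21,cv); result: nodes: 0:V, 1:V, 2:V, 4:V, 9:T, 11:T, 12:V, 13:V, 14:V, 16:T, 17:T, 18:T, 19:V, 20:V, 21:V, 22:T, 23:T, 24:T, 25:T edges: (9,1,cv); (9,2,cv); (9,2,cvk); (9,4,cv); (11,0,cv); (11,1,cv); (11,1,cvk); (11,4,cv); (16,2,cv); (16,12,cv); (16,13,cv); (17,4,cv); (17,13,cv); (17,14,cv); (18,12,cv); (18,13,cv); (18,14,cv); (22,0,cv); (22,19,cv); (22,21,cv); (23,12,cv); (23,19,cv); (23,20,cv); (24,14,cv); (24,20,cv); (24,21,cv); (25,19,cv); (25,20,cv); (25,21,cv)
step 3: rule r1; match: 0->16, 1->2, 2->12, 3->13; deleted nodes 16; deleted edges (16,2,cv); (16,12,cv); (16,13,cv); added nodes 26, 27, 28, 29, 30, 31, 32; added edges (29,2,cv); (29,26,cv); (29,28,cv); (30,12,cv); (30,26,cv); (30,27,cv); (31,13,cv); (31,27,cv); (31,28,cv); (32,26,cv); (32,27,cv); (32,28,cv); result: nodes: 0:V, 1:V, 2:V, 4:V, 9:T, 11:T, 12:V, 13:V, 14:V, 17:T, 18:T, 19:V, 20:V, 21:V, 22:T, 23:T, 24:T, 25:T, 26:V, 27:V, 28:V, 29:T, 30:T, 31:T, 32:T edges: (9,1,cv); (9,2,cv); (9,2,cvk); (9,4,cv); (11,0,cv); (11,1,cv); (11,1,cvk); (11,4,cv); (17,4,cv); (17,13,cv); (17,14,cv); (18,12,cv); (18,13,cv); (18,14,cv); (22,0,cv); (22,19,cv); (22,21,cv); (23,12,cv); (23,19,cv); (23,20,cv); (24,14,cv); (24,20,cv); (24,21,cv); (25,19,cv); (25,20,cv); (25,21,cv); (29,2,cv); (29,26,cv); (29,28,cv); (30,12,cv); (30,26,cv); (30,27,cv); (31,13,cv); (31,27,cv); (31,28,cv); (32,26,cv); (32,27,cv); (32,28,cv)
final:
nodes: 0:V, 1:V, 2:V, 4:V, 9:T, 11:T, 12:V, 13:V, 14:V, 17:T, 18:T, 19:V, 20:V, 21:V, 22:T, 23:T, 24:T, 25:T, 26:V, 27:V, 28:V, 29:T, 30:T, 31:T, 32:T
edges: (9,1,cv); (9,2,cv); (9,2,cvk); (9,4,cv); (11,0,cv); (11,1,cv); (11,1,cvk); (11,4,cv); (17,4,cv); (17,13,cv); (17,14,cv); (18,12,cv); (18,13,cv); (18,14,cv); (22,0,cv); (22,19,cv); (22,21,cv); (23,12,cv); (23,19,cv); (23,20,cv); (24,14,cv); (24,20,cv); (24,21,cv); (25,19,cv); (25,20,cv); (25,21,cv); (29,2,cv); (29,26,cv); (29,28,cv); (30,12,cv); (30,26,cv); (30,27,cv); (31,13,cv); (31,27,cv); (31,28,cv); (32,26,cv); (32,27,cv); (32,28,cv)


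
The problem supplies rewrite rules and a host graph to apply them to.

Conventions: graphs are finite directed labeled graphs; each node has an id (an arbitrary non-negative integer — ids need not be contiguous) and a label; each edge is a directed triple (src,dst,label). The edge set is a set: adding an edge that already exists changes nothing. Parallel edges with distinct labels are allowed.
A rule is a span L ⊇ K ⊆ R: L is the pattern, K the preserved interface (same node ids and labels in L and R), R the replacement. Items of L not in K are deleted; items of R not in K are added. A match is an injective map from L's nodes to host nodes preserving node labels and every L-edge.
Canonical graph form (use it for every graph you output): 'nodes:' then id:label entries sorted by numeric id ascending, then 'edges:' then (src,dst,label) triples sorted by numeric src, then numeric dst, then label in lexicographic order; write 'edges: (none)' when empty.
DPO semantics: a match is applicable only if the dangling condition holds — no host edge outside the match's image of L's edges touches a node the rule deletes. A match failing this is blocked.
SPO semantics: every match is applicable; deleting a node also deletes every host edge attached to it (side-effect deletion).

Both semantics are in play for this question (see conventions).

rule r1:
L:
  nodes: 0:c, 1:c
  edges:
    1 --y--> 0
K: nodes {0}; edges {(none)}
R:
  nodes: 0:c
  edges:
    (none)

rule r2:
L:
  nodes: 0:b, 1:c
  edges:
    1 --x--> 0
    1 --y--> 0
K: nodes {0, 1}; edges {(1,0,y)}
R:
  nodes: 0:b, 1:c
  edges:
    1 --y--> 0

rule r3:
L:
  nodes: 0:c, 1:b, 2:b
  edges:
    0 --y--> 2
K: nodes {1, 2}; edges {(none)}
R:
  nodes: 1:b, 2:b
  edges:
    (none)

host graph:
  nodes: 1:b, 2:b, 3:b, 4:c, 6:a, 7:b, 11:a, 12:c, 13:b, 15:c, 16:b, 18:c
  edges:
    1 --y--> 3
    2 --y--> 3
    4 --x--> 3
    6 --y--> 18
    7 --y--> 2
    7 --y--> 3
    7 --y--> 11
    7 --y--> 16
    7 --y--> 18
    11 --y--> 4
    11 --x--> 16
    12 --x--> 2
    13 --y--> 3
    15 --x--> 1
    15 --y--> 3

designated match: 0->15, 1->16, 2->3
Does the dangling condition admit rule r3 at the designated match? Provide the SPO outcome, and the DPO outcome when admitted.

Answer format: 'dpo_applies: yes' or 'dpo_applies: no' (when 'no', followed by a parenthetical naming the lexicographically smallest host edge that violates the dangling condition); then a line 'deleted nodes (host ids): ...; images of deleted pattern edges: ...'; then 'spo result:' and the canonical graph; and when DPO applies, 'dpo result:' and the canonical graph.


dpo_applies: no
(the rule deletes node 15, which keeps host edge (15,1,x) outside the match image — the dangling condition fails, DPO blocks; SPO proceeds and side-deletes such edges)
deleted nodes (host ids): 15; images of deleted pattern edges: (15,3,y)
spo result:
nodes: 1:b, 2:b, 3:b, 4:c, 6:a, 7:b, 11:a, 12:c, 13:b, 16:b, 18:c
edges: (1,3,y); (2,3,y); (4,3,x); (6,18,y); (7,2,y); (7,3,y); (7,11,y); (7,16,y); (7,18,y); (11,4,y); (11,16,x); (12,2,x); (13,3,y)


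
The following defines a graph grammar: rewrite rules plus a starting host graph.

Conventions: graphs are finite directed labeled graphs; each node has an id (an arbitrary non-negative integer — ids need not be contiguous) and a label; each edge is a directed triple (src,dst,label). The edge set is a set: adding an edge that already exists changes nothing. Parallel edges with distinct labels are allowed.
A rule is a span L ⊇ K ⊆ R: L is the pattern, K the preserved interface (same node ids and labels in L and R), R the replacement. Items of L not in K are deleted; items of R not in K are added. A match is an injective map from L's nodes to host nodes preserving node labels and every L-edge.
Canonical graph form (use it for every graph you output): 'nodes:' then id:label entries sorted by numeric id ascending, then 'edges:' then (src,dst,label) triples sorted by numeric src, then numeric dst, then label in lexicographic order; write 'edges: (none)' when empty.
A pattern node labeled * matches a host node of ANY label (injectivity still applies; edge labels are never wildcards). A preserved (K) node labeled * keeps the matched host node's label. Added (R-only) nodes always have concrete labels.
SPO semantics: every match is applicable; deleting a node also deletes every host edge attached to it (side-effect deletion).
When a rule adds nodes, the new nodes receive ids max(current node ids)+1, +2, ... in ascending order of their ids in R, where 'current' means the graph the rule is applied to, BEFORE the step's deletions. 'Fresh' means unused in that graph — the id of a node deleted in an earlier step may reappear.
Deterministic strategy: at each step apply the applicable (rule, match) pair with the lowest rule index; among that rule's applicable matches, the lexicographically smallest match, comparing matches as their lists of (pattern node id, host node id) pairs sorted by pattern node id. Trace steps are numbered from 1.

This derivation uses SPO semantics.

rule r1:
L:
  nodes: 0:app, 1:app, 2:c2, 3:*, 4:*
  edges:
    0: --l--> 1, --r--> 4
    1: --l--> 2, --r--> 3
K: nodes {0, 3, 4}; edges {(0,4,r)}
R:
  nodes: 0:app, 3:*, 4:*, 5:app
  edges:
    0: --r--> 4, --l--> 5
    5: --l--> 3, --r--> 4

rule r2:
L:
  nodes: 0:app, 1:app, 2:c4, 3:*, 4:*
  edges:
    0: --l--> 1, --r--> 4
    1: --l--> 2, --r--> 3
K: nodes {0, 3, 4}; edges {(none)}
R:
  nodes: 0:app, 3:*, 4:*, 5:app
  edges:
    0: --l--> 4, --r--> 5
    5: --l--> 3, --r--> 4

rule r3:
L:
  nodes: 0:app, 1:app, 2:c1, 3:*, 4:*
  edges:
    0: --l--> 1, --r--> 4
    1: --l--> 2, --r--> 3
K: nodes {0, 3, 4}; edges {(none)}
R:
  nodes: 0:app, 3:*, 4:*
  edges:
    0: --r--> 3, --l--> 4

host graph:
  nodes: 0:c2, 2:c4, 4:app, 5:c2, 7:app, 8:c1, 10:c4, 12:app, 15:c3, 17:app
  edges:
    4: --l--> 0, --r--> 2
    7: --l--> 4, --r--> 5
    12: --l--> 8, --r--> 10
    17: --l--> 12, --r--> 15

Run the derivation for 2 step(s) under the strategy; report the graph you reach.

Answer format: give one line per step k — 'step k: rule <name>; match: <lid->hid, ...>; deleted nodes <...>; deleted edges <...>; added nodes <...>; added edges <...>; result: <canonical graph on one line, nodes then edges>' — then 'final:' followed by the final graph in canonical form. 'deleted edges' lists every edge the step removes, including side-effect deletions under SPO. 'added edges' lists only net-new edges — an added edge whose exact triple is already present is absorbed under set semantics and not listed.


step 1: rule r1; match: 0->7, 1->4, 2->0, 3->2, 4->5; deleted nodes 0, 4; deleted edges (4,0,l); (4,2,r); (7,4,l); added nodes 18; added edges (7,18,l); (18,2,l); (18,5,r); result: nodes: 2:c4, 5:c2, 7:app, 8:c1, 10:c4, 12:app, 15:c3, 17:app, 18:app edges: (7,5,r); (7,18,l); (12,8,l); (12,10,r); (17,12,l); (17,15,r); (18,2,l); (18,5,r)
step 2: rule r3; match: 0->17, 1->12, 2->8, 3->10, 4->15; deleted nodes 8, 12; deleted edges (12,8,l); (12,10,r); (17,12,l); (17,15,r); added nodes (none); added edges (17,10,r); (17,15,l); result: nodes: 2:c4, 5:c2, 7:app, 10:c4, 15:c3, 17:app, 18:app edges: (7,5,r); (7,18,l); (17,10,r); (17,15,l); (18,2,l); (18,5,r)
final:
nodes: 2:c4, 5:c2, 7:app, 10:c4, 15:c3, 17:app, 18:app
edges: (7,5,r); (7,18,l); (17,10,r); (17,15,l); (18,2,l); (18,5,r)


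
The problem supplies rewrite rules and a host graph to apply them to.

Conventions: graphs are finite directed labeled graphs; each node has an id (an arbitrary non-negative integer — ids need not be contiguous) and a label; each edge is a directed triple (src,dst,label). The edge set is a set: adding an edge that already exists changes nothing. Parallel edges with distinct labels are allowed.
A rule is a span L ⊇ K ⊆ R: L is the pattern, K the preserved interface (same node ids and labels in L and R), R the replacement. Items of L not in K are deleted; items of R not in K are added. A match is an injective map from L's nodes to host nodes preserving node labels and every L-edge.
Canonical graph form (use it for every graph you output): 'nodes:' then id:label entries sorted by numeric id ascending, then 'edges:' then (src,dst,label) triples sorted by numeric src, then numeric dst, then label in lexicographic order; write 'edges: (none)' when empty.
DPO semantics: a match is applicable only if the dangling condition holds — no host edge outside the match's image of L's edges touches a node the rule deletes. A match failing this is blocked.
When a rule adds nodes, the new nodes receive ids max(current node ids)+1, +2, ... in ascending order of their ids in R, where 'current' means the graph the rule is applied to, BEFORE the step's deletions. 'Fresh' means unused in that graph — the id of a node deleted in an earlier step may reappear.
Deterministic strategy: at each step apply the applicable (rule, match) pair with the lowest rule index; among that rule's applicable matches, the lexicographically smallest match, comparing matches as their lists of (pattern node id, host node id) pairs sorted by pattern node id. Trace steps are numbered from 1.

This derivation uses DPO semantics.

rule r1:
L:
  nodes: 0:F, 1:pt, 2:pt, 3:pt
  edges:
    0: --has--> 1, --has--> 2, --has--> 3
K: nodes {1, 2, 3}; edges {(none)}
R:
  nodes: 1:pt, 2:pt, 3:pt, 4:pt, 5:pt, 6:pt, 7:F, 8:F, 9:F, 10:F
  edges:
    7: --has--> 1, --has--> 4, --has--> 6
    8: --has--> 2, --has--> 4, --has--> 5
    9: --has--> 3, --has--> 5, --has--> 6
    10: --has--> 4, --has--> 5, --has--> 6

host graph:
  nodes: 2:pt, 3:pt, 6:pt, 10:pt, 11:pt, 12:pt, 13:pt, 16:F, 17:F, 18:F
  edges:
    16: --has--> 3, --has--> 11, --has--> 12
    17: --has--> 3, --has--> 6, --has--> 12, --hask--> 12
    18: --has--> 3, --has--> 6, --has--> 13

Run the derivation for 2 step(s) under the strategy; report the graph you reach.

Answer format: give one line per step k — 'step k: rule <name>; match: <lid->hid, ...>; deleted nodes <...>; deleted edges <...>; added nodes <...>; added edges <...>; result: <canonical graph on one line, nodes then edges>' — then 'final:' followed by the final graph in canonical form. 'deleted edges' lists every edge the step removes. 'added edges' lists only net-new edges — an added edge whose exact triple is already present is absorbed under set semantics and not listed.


step 1: rule r1; match: 0->16, 1->3, 2->11, 3->12; deleted nodes 16; deleted edges (16,3,has); (16,11,has); (16,12,has); added nodes 19, 20, 21, 22, 23, 24, 25; added edges (22,3,has); (22,19,has); (22,21,has); (23,11,has); (23,19,has); (23,20,has); (24,12,has); (24,20,has); (24,21,has); (25,19,has); (25,20,has); (25,21,has); result: nodes: 2:pt, 3:pt, 6:pt, 10:pt, 11:pt, 12:pt, 13:pt, 17:F, 18:F, 19:pt, 20:pt, 21:pt, 22:F, 23:F, 24:F, 25:F edges: (17,3,has); (17,6,has); (17,12,has); (17,12,hask); (18,3,has); (18,6,has); (18,13,has); (22,3,has); (22,19,has); (22,21,has); (23,11,has); (23,19,has); (23,20,has); (24,12,has); (24,20,has); (24,21,has); (25,19,has); (25,20,has); (25,21,has)
step 2: rule r1; match: 0->18, 1->3, 2->6, 3->13; deleted nodes 18; deleted edges (18,3,has); (18,6,has); (18,13,has); added nodes 26, 27, 28, 29, 30, 31, 32; added edges (29,3,has); (29,26,has); (29,28,has); (30,6,has); (30,26,has); (30,27,has); (31,13,has); (31,27,has); (31,28,has); (32,26,has); (32,27,has); (32,28,has); result: nodes: 2:pt, 3:pt, 6:pt, 10:pt, 11:pt, 12:pt, 13:pt, 17:F, 19:pt, 20:pt, 21:pt, 22:F, 23:F, 24:F, 25:F, 26:pt, 27:pt, 28:pt, 29:F, 30:F, 31:F, 32:F edges: (17,3,has); (17,6,has); (17,12,has); (17,12,hask); (22,3,has); (22,19,has); (22,21,has); (23,11,has); (23,19,has); (23,20,has); (24,12,has); (24,20,has); (24,21,has); (25,19,has); (25,20,has); (25,21,has); (29,3,has); (29,26,has); (29,28,has); (30,6,has); (30,26,has); (30,27,has); (31,13,has); (31,27,has); (31,28,has); (32,26,has); (32,27,has); (32,28,has)
final:
nodes: 2:pt, 3:pt, 6:pt, 10:pt, 11:pt, 12:pt, 13:pt, 17:F, 19:pt, 20:pt, 21:pt, 22:F, 23:F, 24:F, 25:F, 26:pt, 27:pt, 28:pt, 29:F, 30:F, 31:F, 32:F
edges: (17,3,has); (17,6,has); (17,12,has); (17,12,hask); (22,3,has); (22,19,has); (22,21,has); (23,11,has); (23,19,has); (23,20,has); (24,12,has); (24,20,has); (24,21,has); (25,19,has); (25,20,has); (25,21,has); (29,3,has); (29,26,has); (29,28,has); (30,6,has); (30,26,has); (30,27,has); (31,13,has); (31,27,has); (31,28,has); (32,26,has); (32,27,has); (32,28,has)
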